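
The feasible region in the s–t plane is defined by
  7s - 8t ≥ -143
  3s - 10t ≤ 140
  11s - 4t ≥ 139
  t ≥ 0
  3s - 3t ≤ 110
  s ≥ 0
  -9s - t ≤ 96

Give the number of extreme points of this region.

4

Pairwise boundary intersections that survive every other constraint:
  (421/15, 1273/30)
  (1309/3, 1199/3)
  (139/11, 0)
  (110/3, 0)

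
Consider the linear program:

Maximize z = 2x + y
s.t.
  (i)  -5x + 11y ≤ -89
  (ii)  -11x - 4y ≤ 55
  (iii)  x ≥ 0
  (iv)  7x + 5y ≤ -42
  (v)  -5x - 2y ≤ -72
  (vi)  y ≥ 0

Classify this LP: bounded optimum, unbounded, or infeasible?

infeasible

The boundaries -5x + 11y = -89 and y = 0 meet at (89/5, 0), but that point violates 7x + 5y ≤ -42. Every candidate vertex is excluded by some other constraint, so the feasible region is empty.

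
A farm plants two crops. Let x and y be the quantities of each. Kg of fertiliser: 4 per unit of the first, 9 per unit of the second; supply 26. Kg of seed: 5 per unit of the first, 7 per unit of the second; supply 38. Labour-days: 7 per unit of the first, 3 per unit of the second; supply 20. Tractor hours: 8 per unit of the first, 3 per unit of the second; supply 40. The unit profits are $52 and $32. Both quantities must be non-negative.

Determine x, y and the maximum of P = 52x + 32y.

Feasible corners and P = 52x + 32y:
  (0, 0) → P = 0
  (0, 26/9) → P = 832/9
  (20/7, 0) → P = 1040/7
  (2, 2) → P = 168

The optimum lies where 4x + 9y = 26 and 7x + 3y = 20.
Solving simultaneously gives x = 2, y = 2.

x = 2, y = 2, maximum P = 168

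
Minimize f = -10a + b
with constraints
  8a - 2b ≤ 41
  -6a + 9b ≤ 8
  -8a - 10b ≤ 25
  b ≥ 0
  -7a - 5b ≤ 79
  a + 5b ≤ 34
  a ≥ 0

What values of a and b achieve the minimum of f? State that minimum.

a = 77/12, b = 31/6, minimum f = -59

Feasible corners and f = -10a + b:
  (77/12, 31/6) → f = -59
  (41/8, 0) → f = -205/4
  (0, 8/9) → f = 8/9
  (0, 0) → f = 0

At the optimal vertex, 8a - 2b = 41 and -6a + 9b = 8.
Solving simultaneously gives a = 77/12, b = 31/6.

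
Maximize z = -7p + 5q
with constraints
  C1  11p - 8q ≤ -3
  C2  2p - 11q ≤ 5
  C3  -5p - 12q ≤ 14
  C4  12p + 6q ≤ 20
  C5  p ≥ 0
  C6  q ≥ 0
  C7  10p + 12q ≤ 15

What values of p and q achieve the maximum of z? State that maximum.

p = 0, q = 5/4, maximum z = 25/4

Extreme points and z = -7p + 5q:
  (0, 3/8) → z = 15/8
  (21/53, 195/212) → z = 387/212
  (0, 5/4) → z = 25/4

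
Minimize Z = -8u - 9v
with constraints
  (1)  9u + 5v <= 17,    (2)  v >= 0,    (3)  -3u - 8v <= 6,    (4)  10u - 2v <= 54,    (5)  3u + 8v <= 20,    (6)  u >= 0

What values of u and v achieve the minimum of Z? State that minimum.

u = 12/19, v = 43/19, minimum Z = -483/19

The optimum lies where 9u + 5v = 17 and 3u + 8v = 20.
Solving simultaneously gives u = 12/19, v = 43/19.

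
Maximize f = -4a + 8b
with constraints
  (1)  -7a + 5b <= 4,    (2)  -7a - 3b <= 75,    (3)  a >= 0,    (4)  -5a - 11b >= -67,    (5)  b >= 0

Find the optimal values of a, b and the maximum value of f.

Vertices and f = -4a + 8b:
  (0, 4/5) → f = 32/5
  (97/34, 163/34) → f = 458/17
  (0, 0) → f = 0
  (67/5, 0) → f = -268/5

a = 97/34, b = 163/34, maximum f = 458/17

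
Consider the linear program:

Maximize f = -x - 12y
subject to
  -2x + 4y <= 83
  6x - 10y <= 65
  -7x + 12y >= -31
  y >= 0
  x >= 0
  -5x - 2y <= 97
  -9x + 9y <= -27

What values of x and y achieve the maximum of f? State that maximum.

Vertices and f = -x - 12y:
  (545/2, 157) → f = -4313/2
  (95/2, 89/2) → f = -1163/2
  (235, 269/2) → f = -1849
  (31/7, 0) → f = -31/7
  (3, 0) → f = -3

x = 3, y = 0, maximum f = -3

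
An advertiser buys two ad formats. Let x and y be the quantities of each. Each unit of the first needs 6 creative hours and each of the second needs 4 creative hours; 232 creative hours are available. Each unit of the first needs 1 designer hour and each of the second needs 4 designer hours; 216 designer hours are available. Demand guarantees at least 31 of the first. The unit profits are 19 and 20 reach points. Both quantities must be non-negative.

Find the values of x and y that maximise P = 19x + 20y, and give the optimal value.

x = 31, y = 23/2, maximum P = 819

At the optimal vertex, 6x + 4y = 232 and x = 31.
Solving simultaneously gives x = 31, y = 23/2.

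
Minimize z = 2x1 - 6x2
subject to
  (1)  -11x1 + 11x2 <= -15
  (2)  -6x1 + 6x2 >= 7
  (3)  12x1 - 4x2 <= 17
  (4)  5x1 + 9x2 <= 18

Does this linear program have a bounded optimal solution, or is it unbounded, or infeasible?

infeasible

Constraints -11x1 + 11x2 ≤ -15 and -6x1 + 6x2 ≥ 7 have parallel boundaries but demand opposite sides — no point can satisfy both, so the region is empty.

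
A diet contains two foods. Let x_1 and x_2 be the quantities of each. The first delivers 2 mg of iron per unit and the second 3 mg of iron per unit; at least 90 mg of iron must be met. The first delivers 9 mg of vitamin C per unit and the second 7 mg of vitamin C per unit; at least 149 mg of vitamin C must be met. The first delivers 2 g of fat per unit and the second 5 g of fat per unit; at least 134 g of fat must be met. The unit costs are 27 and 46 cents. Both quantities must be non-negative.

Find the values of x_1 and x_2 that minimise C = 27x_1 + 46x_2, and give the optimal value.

Extreme points and C = 27x_1 + 46x_2:
  (0, 30) → C = 1380
  (67, 0) → C = 1809
  (12, 22) → C = 1336
The feasible region is unbounded (it extends along (0, 1), (1, 0)), but C strictly increases along every unbounded feasible direction, so there is no improving ray and the minimum is attained at a vertex.

At the optimal vertex, 2x_1 + 3x_2 = 90 and 2x_1 + 5x_2 = 134.
Solving simultaneously gives x_1 = 12, x_2 = 22.

x_1 = 12, x_2 = 22, minimum C = 1336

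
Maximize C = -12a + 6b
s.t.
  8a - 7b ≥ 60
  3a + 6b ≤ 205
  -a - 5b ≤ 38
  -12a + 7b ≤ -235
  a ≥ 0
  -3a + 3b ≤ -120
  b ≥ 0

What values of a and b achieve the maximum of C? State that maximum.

Vertices and C = -12a + 6b:
  (445/9, 85/9) → C = -1610/3
  (205/3, 0) → C = -820
  (40, 0) → C = -480

The binding constraints are -3a + 3b = -120 and b = 0.
Solving simultaneously gives a = 40, b = 0.

a = 40, b = 0, maximum C = -480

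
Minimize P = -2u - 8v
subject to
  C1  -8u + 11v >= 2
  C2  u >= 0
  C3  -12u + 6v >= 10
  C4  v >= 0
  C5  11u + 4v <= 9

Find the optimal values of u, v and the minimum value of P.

u = 0, v = 9/4, minimum P = -18

Corner points and P = -2u - 8v:
  (0, 5/3) → P = -40/3
  (0, 9/4) → P = -18
  (7/57, 109/57) → P = -886/57

The binding constraints are u = 0 and 11u + 4v = 9.
Solving simultaneously gives u = 0, v = 9/4.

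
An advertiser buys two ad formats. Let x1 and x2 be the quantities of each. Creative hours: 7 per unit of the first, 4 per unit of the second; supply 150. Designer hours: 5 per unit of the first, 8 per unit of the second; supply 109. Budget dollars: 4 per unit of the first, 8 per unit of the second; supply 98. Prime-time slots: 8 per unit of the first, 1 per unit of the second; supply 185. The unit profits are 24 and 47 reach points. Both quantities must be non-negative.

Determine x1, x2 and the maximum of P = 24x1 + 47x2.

Feasible corners and P = 24x1 + 47x2:
  (0, 0) → P = 0
  (0, 49/4) → P = 2303/4
  (150/7, 0) → P = 3600/7
  (191/9, 13/36) → P = 18947/36
  (11, 27/4) → P = 2325/4

x1 = 11, x2 = 27/4, maximum P = 2325/4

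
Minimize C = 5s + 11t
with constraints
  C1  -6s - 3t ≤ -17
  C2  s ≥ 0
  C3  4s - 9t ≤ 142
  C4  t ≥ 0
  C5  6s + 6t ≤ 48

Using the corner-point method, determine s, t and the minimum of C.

s = 17/6, t = 0, minimum C = 85/6

Corner points and C = 5s + 11t:
  (0, 17/3) → C = 187/3
  (17/6, 0) → C = 85/6
  (0, 8) → C = 88
  (8, 0) → C = 40

At the optimal vertex, -6s - 3t = -17 and t = 0.
Solving simultaneously gives s = 17/6, t = 0.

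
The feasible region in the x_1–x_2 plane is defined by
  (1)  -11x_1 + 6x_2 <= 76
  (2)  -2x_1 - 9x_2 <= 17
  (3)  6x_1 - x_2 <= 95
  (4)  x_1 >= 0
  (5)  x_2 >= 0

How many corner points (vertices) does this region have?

4

Of the 10 pairwise boundary intersections, those satisfying every inequality are:
  (646/25, 1501/25)
  (0, 38/3)
  (95/6, 0)
  (0, 0)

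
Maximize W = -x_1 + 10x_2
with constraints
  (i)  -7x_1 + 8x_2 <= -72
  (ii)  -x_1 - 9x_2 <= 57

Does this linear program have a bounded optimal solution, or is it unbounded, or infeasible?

From the feasible point (192/71, -471/71), moving in the direction (8, 7) keeps every constraint satisfied while W increases without bound.

unbounded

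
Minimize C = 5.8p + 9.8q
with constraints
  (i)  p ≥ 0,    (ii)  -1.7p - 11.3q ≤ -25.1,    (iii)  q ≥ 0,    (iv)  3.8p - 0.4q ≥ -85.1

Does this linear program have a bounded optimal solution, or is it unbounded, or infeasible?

Extreme points and C = 5.8p + 9.8q:
  (0, 251/113) → C = 12299/565
  (0, 212.75) → C = 2084.95
  (251/17, 0) → C = 7279/85
The feasible region has finitely many vertices and no improving ray; the minimum is 12299/565 at (0, 251/113).

bounded optimum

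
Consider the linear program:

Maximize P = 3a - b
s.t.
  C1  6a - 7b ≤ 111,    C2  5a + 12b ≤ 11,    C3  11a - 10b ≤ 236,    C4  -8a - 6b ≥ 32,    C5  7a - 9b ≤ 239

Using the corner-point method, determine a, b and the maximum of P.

a = 221/46, b = -270/23, maximum P = 1203/46

Vertices and P = 3a - b:
  (221/46, -270/23) → P = 1203/46
  (-674/5, -657/5) → P = -273
  (-75/11, 124/33) → P = -799/33
The feasible region is unbounded (it extends along (-9, -7), (-12, 5)), but P strictly decreases along every unbounded feasible direction, so there is no improving ray and the maximum is attained at a vertex.

The optimum lies where 6a - 7b = 111 and -8a - 6b = 32.
Solving simultaneously gives a = 221/46, b = -270/23.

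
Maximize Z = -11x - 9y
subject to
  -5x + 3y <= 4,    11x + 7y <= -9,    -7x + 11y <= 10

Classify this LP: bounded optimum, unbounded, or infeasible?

From the feasible point (-55/68, -1/68), moving in the direction (7, -11) keeps every constraint satisfied while Z increases without bound.

unbounded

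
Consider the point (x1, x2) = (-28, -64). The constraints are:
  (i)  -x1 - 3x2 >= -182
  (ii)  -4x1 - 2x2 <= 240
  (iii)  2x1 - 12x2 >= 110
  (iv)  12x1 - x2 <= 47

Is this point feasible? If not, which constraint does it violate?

(i): 220 ≥ -182 ✓
(ii): 240 ≤ 240 ✓
(iii): 712 ≥ 110 ✓
(iv): -272 ≤ 47 ✓

feasible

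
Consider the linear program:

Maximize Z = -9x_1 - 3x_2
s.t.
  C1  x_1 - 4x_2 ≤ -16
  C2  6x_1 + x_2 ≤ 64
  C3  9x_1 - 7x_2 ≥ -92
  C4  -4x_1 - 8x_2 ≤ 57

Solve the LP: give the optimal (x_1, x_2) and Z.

x_1 = -256/29, x_2 = 52/29, maximum Z = 2148/29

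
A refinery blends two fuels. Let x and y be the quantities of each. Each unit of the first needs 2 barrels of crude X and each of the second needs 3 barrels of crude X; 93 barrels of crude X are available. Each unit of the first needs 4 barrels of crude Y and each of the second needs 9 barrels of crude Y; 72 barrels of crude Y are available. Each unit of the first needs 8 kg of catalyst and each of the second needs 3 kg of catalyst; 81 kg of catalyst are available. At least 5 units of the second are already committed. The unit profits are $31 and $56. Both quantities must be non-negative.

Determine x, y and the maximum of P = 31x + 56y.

Feasible corners and P = 31x + 56y:
  (0, 8) → P = 448
  (0, 5) → P = 280
  (27/4, 5) → P = 1957/4

The optimum lies where 4x + 9y = 72 and y = 5.
Solving simultaneously gives x = 27/4, y = 5.

x = 27/4, y = 5, maximum P = 1957/4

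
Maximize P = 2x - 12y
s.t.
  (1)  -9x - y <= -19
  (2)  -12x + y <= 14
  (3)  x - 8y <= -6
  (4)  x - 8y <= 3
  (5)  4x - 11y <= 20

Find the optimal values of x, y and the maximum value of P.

Vertices and P = 2x - 12y:
  (5/21, 118/7) → P = -4238/21
  (2, 1) → P = -8
  (226/21, 44/21) → P = -76/21
The feasible region is unbounded (it extends along (1, 12), (11, 4)), but P strictly decreases along every unbounded feasible direction, so there is no improving ray and the maximum is attained at a vertex.

At the optimal vertex, x - 8y = -6 and 4x - 11y = 20.
Solving simultaneously gives x = 226/21, y = 44/21.

x = 226/21, y = 44/21, maximum P = -76/21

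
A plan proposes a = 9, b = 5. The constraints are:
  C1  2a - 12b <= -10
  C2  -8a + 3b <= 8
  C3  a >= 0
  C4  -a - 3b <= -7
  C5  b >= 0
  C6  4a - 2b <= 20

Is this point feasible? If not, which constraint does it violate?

not feasible — violates C6

Constraint C6: 4a - 2b = 26, which is not ≤ 20. All other constraints are satisfied.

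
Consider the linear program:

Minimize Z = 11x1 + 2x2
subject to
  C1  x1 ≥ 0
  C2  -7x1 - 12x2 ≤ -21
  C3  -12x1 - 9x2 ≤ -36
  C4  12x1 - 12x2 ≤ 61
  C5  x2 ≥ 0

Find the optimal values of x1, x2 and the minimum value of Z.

Extreme points and Z = 11x1 + 2x2:
  (0, 4) → Z = 8
  (3, 0) → Z = 33
  (61/12, 0) → Z = 671/12
The feasible region is unbounded (it extends along (0, 1), (1, 1)), but Z strictly increases along every unbounded feasible direction, so there is no improving ray and the minimum is attained at a vertex.

The binding constraints are x1 = 0 and -12x1 - 9x2 = -36.
Solving simultaneously gives x1 = 0, x2 = 4.

x1 = 0, x2 = 4, minimum Z = 8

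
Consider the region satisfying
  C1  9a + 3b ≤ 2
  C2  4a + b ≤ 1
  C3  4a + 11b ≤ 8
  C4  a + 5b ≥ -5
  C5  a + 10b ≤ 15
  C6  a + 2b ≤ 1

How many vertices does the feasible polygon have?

Pairwise boundary intersections that survive every other constraint:
  (1/3, -1/3)
  (1/15, 7/15)
  (10/19, -21/19)
  (-85/29, 52/29)
  (-5/3, 4/3)
  (-25, 4)

6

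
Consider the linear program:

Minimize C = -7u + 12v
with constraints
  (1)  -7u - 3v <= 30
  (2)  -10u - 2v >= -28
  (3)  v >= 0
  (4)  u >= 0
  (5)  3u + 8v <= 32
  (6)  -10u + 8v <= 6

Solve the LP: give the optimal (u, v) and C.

u = 14/5, v = 0, minimum C = -98/5

Feasible corners and C = -7u + 12v:
  (14/5, 0) → C = -98/5
  (80/37, 118/37) → C = 856/37
  (0, 0) → C = 0
  (0, 3/4) → C = 9
  (2, 13/4) → C = 25

The optimum lies where -10u - 2v = -28 and v = 0.
Solving simultaneously gives u = 14/5, v = 0.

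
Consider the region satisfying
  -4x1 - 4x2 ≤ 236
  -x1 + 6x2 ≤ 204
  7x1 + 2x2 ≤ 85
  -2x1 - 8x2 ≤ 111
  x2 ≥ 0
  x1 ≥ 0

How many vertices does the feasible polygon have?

Of the 15 pairwise boundary intersections, those satisfying every inequality are:
  (51/22, 1513/44)
  (0, 34)
  (85/7, 0)
  (0, 0)

4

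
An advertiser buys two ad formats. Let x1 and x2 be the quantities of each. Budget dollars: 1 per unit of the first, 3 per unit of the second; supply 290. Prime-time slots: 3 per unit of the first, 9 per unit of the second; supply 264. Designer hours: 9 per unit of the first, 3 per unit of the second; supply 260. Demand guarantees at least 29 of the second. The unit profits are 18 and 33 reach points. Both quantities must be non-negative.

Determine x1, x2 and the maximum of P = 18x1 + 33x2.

Feasible corners and P = 18x1 + 33x2:
  (0, 88/3) → P = 968
  (0, 29) → P = 957
  (1, 29) → P = 975

At the optimal vertex, 3x1 + 9x2 = 264 and x2 = 29.
Solving simultaneously gives x1 = 1, x2 = 29.

x1 = 1, x2 = 29, maximum P = 975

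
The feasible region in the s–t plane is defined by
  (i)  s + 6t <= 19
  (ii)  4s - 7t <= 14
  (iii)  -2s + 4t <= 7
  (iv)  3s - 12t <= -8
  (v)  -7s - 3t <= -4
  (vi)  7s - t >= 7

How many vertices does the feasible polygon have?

4

Of the 15 pairwise boundary intersections, those satisfying every inequality are:
  (17/8, 45/16)
  (6, 13/6)
  (35/26, 63/26)
  (92/81, 77/81)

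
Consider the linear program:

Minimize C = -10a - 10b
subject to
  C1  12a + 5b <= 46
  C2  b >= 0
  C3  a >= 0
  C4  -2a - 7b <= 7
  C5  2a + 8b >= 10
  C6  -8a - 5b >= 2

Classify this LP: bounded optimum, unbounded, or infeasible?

infeasible

The boundaries 12a + 5b = 46 and a = 0 meet at (0, 46/5), but that point violates -8a - 5b ≥ 2. Every candidate vertex is excluded by some other constraint, so the feasible region is empty.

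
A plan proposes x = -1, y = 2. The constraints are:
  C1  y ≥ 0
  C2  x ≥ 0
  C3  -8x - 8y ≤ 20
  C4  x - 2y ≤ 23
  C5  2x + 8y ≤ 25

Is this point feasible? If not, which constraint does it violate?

Constraint C2: x = -1, which is not ≥ 0. All other constraints are satisfied.

not feasible — violates C2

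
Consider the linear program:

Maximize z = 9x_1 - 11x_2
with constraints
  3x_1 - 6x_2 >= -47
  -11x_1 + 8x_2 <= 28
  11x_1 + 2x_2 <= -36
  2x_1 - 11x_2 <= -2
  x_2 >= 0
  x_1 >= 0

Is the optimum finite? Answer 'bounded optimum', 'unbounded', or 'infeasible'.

infeasible

The boundaries 3x_1 - 6x_2 = -47 and -11x_1 + 8x_2 = 28 meet at (104/21, 433/42), but that point violates 11x_1 + 2x_2 ≤ -36. Every candidate vertex is excluded by some other constraint, so the feasible region is empty.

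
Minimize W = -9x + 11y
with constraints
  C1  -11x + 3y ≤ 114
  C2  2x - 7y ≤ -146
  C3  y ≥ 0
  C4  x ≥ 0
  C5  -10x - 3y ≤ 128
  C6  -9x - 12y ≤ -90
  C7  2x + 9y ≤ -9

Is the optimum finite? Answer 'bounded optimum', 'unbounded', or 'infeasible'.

The boundaries -11x + 3y = 114 and x = 0 meet at (0, 38), but that point violates 2x + 9y ≤ -9. Every candidate vertex is excluded by some other constraint, so the feasible region is empty.

infeasible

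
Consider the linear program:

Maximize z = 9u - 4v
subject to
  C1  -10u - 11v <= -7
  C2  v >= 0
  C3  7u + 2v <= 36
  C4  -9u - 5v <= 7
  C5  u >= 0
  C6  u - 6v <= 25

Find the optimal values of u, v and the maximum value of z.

u = 36/7, v = 0, maximum z = 324/7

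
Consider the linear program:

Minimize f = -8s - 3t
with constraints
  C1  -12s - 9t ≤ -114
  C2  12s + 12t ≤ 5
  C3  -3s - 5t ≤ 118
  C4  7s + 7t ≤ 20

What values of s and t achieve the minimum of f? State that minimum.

s = 1441/24, t = -477/8, minimum f = -7235/24

Feasible corners and f = -8s - 3t:
  (147/4, -109/3) → f = -185
  (544/11, -586/11) → f = -2594/11
  (1441/24, -477/8) → f = -7235/24

The binding constraints are 12s + 12t = 5 and -3s - 5t = 118.
Solving simultaneously gives s = 1441/24, t = -477/8.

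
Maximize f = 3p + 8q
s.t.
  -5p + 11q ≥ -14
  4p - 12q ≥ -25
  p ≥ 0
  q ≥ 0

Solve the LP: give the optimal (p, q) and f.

p = 443/16, q = 181/16, maximum f = 2777/16

Extreme points and f = 3p + 8q:
  (443/16, 181/16) → f = 2777/16
  (14/5, 0) → f = 42/5
  (0, 25/12) → f = 50/3
  (0, 0) → f = 0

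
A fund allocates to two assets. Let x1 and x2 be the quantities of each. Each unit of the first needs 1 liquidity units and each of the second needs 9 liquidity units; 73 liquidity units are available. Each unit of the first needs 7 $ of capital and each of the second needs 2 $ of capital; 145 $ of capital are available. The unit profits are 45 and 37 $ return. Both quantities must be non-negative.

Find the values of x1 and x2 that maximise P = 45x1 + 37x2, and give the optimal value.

x1 = 19, x2 = 6, maximum P = 1077

The binding constraints are x1 + 9x2 = 73 and 7x1 + 2x2 = 145.
Solving simultaneously gives x1 = 19, x2 = 6.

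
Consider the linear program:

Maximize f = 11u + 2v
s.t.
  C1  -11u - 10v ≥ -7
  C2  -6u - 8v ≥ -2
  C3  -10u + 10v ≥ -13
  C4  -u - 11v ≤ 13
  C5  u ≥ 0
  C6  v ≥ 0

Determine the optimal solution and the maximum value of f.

u = 1/3, v = 0, maximum f = 11/3

Feasible corners and f = 11u + 2v:
  (0, 1/4) → f = 1/2
  (1/3, 0) → f = 11/3
  (0, 0) → f = 0

At the optimal vertex, -6u - 8v = -2 and v = 0.
Solving simultaneously gives u = 1/3, v = 0.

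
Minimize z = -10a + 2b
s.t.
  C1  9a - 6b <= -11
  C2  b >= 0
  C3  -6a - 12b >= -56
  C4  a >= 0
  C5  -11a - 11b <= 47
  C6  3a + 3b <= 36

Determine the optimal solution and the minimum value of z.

a = 17/12, b = 95/24, minimum z = -25/4

The binding constraints are 9a - 6b = -11 and -6a - 12b = -56.
Solving simultaneously gives a = 17/12, b = 95/24.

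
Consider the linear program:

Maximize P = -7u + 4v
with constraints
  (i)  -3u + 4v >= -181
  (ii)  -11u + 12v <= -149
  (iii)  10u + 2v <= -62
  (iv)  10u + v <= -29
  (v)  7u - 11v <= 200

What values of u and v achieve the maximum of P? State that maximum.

Vertices and P = -7u + 4v:
  (-223/71, -1086/71) → P = -2783/71
  (-761/37, -1157/37) → P = 699/37
  (-141/62, -1217/62) → P = -3881/62

The optimum lies where -11u + 12v = -149 and 7u - 11v = 200.
Solving simultaneously gives u = -761/37, v = -1157/37.

u = -761/37, v = -1157/37, maximum P = 699/37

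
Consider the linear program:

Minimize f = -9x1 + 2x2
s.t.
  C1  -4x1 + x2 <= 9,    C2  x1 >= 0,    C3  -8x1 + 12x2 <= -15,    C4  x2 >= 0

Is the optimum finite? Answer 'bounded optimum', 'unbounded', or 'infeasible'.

unbounded

From the feasible point (15/8, 0), moving in the direction (1, 0) keeps every constraint satisfied while f decreases without bound.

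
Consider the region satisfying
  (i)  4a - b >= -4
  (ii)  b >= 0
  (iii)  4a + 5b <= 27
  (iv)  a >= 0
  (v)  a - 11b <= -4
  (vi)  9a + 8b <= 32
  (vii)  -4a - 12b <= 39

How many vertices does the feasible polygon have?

Pairwise boundary intersections that survive every other constraint:
  (0, 4)
  (0, 4/11)
  (320/107, 68/107)

3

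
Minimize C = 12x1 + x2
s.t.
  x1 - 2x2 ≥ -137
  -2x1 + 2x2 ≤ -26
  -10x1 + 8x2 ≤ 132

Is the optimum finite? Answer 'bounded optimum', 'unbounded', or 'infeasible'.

From the feasible point (163, 150), moving in the direction (-8, -10) keeps every constraint satisfied while C decreases without bound.

unbounded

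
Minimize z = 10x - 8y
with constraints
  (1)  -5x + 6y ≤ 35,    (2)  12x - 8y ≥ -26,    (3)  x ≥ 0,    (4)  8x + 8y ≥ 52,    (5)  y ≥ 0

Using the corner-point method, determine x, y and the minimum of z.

x = 31/8, y = 145/16, minimum z = -135/4

Feasible corners and z = 10x - 8y:
  (31/8, 145/16) → z = -135/4
  (13/10, 26/5) → z = -143/5
  (13/2, 0) → z = 65
The feasible region is unbounded (it extends along (6, 5), (1, 0)), but z strictly increases along every unbounded feasible direction, so there is no improving ray and the minimum is attained at a vertex.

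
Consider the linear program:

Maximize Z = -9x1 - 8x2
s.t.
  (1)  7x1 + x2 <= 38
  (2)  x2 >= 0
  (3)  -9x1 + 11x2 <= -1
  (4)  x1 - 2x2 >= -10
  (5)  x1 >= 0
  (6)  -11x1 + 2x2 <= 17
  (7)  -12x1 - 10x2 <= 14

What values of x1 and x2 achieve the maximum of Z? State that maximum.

Corner points and Z = -9x1 - 8x2:
  (38/7, 0) → Z = -342/7
  (419/86, 335/86) → Z = -6451/86
  (1/9, 0) → Z = -1

x1 = 1/9, x2 = 0, maximum Z = -1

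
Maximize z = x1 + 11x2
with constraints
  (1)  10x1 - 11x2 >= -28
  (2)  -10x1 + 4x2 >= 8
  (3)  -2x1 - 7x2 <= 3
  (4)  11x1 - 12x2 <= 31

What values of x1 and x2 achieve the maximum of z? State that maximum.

Extreme points and z = x1 + 11x2:
  (12/35, 20/7) → z = 1112/35
  (-229/92, 13/46) → z = 57/92
  (-34/39, -7/39) → z = -37/13

x1 = 12/35, x2 = 20/7, maximum z = 1112/35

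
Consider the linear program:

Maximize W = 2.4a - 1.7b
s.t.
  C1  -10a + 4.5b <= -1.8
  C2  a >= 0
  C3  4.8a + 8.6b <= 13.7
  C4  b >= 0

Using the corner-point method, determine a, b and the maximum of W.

a = 137/48, b = 0, maximum W = 137/20

Vertices and W = 2.4a - 1.7b:
  (7713/10760, 3209/2690) → W = -331/1076
  (9/50, 0) → W = 54/125
  (137/48, 0) → W = 137/20

The optimum lies where 4.8a + 8.6b = 13.7 and b = 0.
Solving simultaneously gives a = 137/48, b = 0.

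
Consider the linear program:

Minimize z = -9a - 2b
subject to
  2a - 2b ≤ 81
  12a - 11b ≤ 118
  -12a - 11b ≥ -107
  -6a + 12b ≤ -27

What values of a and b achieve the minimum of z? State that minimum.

a = 75/8, b = -1/2, minimum z = -667/8

Corner points and z = -9a - 2b:
  (-655/2, -368) → z = 7367/2
  (75/8, -1/2) → z = -667/8
  (527/70, 53/35) → z = -991/14
The feasible region is unbounded (it extends along (-2, -1), (-1, -1)), but z strictly increases along every unbounded feasible direction, so there is no improving ray and the minimum is attained at a vertex.

At the optimal vertex, 12a - 11b = 118 and -12a - 11b = -107.
Solving simultaneously gives a = 75/8, b = -1/2.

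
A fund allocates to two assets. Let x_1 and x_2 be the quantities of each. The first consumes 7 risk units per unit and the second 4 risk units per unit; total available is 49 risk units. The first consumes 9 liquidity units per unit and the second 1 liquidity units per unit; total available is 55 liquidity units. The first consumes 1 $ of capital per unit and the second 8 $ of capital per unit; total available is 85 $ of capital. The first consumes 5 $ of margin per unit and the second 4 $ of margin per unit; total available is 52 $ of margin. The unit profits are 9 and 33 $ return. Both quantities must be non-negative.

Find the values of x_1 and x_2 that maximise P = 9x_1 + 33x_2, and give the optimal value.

Corner points and P = 9x_1 + 33x_2:
  (0, 0) → P = 0
  (0, 85/8) → P = 2805/8
  (55/9, 0) → P = 55
  (171/29, 56/29) → P = 3387/29
  (1, 21/2) → P = 711/2

x_1 = 1, x_2 = 21/2, maximum P = 711/2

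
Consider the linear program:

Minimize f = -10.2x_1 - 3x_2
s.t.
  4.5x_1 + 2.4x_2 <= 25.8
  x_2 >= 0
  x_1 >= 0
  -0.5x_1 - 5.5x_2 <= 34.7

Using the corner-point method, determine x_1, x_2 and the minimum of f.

Extreme points and f = -10.2x_1 - 3x_2:
  (86/15, 0) → f = -1462/25
  (0, 43/4) → f = -129/4
  (0, 0) → f = 0

The optimum lies where 4.5x_1 + 2.4x_2 = 25.8 and x_2 = 0.
Solving simultaneously gives x_1 = 86/15, x_2 = 0.

x_1 = 86/15, x_2 = 0, minimum f = -1462/25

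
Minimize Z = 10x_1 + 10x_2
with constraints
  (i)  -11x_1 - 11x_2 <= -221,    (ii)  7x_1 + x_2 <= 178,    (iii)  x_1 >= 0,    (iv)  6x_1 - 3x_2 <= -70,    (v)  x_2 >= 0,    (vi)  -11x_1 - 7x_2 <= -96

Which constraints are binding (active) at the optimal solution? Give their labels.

Vertices and Z = 10x_1 + 10x_2:
  (0, 178) → Z = 1780
  (464/27, 1558/27) → Z = 6740/9
  (0, 70/3) → Z = 700/3

The minimum is at (0, 70/3). Substituting into each constraint, equality holds for (iii) and (iv); the remaining constraints have slack.

(iii) and (iv)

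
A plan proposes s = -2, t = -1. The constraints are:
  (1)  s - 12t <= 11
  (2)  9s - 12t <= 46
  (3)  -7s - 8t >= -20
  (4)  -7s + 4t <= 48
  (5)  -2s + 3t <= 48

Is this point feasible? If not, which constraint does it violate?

(1): 10 ≤ 11 ✓
(2): -6 ≤ 46 ✓
(3): 22 ≥ -20 ✓
(4): 10 ≤ 48 ✓
(5): 1 ≤ 48 ✓

feasible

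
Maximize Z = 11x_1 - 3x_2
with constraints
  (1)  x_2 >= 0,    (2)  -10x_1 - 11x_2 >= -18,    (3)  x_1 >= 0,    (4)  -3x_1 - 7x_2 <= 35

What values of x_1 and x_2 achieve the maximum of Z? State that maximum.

x_1 = 9/5, x_2 = 0, maximum Z = 99/5

Feasible corners and Z = 11x_1 - 3x_2:
  (9/5, 0) → Z = 99/5
  (0, 0) → Z = 0
  (0, 18/11) → Z = -54/11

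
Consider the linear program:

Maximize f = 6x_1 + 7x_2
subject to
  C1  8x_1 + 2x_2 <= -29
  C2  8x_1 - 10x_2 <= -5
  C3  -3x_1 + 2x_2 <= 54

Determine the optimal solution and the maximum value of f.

Vertices and f = 6x_1 + 7x_2:
  (-25/8, -2) → f = -131/4
  (-83/11, 345/22) → f = 129/2
  (-265/7, -417/14) → f = -6099/14

The binding constraints are 8x_1 + 2x_2 = -29 and -3x_1 + 2x_2 = 54.
Solving simultaneously gives x_1 = -83/11, x_2 = 345/22.

x_1 = -83/11, x_2 = 345/22, maximum f = 129/2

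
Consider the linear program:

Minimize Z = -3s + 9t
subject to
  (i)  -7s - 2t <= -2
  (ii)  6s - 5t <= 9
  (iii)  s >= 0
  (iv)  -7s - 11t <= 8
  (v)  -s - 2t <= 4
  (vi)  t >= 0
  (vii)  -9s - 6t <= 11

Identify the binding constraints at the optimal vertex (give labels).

Vertices and Z = -3s + 9t:
  (0, 1) → Z = 9
  (2/7, 0) → Z = -6/7
  (3/2, 0) → Z = -9/2
The feasible region is unbounded (it extends along (0, 1), (5, 6)), but Z strictly increases along every unbounded feasible direction, so there is no improving ray and the minimum is attained at a vertex.

The minimum is at (3/2, 0). Substituting into each constraint, equality holds for (ii) and (vi); the remaining constraints have slack.

(ii) and (vi)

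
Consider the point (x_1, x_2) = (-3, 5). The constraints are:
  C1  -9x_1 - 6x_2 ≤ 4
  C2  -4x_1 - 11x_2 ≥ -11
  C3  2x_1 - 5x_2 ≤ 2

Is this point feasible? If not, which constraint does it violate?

not feasible — violates C2

Constraint C2: -4x_1 - 11x_2 = -43, which is not ≥ -11. All other constraints are satisfied.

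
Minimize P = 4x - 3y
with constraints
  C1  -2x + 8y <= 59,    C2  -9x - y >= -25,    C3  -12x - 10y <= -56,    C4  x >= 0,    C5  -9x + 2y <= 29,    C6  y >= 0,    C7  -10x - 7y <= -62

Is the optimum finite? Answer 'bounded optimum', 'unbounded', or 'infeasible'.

Feasible corners and P = 4x - 3y:
  (141/74, 581/74) → P = -1179/74
  (83/94, 357/47) → P = -905/47
  (113/53, 308/53) → P = -472/53
The feasible region has finitely many vertices and no improving ray; the minimum is -905/47 at (83/94, 357/47).

bounded optimum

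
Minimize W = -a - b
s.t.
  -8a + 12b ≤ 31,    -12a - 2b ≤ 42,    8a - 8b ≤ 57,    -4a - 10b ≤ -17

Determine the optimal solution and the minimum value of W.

a = 233/8, b = 22, minimum W = -409/8

Vertices and W = -a - b:
  (233/8, 22) → W = -409/8
  (-53/64, 65/32) → W = -77/64
  (353/56, -23/28) → W = -307/56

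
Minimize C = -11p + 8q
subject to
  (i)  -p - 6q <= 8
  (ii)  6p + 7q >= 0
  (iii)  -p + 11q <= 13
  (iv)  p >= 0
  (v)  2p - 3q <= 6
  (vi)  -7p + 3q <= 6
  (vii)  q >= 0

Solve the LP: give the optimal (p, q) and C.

Corner points and C = -11p + 8q:
  (0, 0) → C = 0
  (0, 13/11) → C = 104/11
  (105/19, 32/19) → C = -899/19
  (3, 0) → C = -33

p = 105/19, q = 32/19, minimum C = -899/19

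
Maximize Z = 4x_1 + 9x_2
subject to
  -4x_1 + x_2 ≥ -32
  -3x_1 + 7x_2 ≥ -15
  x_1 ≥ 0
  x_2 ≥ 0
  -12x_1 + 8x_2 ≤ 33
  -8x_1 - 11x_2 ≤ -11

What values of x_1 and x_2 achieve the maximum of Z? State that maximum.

x_1 = 289/20, x_2 = 129/5, maximum Z = 290

Feasible corners and Z = 4x_1 + 9x_2:
  (209/25, 36/25) → Z = 232/5
  (289/20, 129/5) → Z = 290
  (5, 0) → Z = 20
  (0, 33/8) → Z = 297/8
  (0, 1) → Z = 9
  (11/8, 0) → Z = 11/2

The optimum lies where -4x_1 + x_2 = -32 and -12x_1 + 8x_2 = 33.
Solving simultaneously gives x_1 = 289/20, x_2 = 129/5.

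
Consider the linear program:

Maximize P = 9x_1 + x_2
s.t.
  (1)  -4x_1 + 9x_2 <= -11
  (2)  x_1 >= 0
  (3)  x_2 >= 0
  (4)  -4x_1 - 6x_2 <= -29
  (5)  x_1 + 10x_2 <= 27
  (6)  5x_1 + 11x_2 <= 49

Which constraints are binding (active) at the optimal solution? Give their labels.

(3) and (6)

Extreme points and P = 9x_1 + x_2:
  (109/20, 6/5) → P = 201/4
  (562/89, 141/89) → P = 5199/89
  (29/4, 0) → P = 261/4
  (49/5, 0) → P = 441/5

The maximum is at (49/5, 0). Substituting into each constraint, equality holds for (3) and (6); the remaining constraints have slack.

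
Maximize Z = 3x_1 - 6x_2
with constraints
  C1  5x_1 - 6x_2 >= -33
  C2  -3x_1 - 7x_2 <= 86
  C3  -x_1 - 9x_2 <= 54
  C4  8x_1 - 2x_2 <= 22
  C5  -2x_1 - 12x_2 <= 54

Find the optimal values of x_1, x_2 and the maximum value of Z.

x_1 = 39/25, x_2 = -119/25, maximum Z = 831/25

Feasible corners and Z = 3x_1 - 6x_2:
  (99/19, 187/19) → Z = -825/19
  (-10, -17/6) → Z = -13
  (39/25, -119/25) → Z = 831/25

The binding constraints are 8x_1 - 2x_2 = 22 and -2x_1 - 12x_2 = 54.
Solving simultaneously gives x_1 = 39/25, x_2 = -119/25.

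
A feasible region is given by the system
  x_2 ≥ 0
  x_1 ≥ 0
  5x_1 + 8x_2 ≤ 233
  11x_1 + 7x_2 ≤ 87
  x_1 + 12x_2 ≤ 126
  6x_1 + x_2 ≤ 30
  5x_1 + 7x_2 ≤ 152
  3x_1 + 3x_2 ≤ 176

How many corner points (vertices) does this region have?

5

Of the 28 pairwise boundary intersections, those satisfying every inequality are:
  (0, 0)
  (5, 0)
  (0, 21/2)
  (162/125, 1299/125)
  (123/31, 192/31)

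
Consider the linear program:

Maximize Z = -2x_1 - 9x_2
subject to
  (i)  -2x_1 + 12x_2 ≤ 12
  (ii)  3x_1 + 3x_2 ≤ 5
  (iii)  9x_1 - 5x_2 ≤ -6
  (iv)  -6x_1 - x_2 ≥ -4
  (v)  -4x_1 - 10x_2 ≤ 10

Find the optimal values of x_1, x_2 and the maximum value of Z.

Corner points and Z = -2x_1 - 9x_2:
  (-6/49, 48/49) → Z = -60/7
  (-60/17, 7/17) → Z = 57/17
  (-1, -3/5) → Z = 37/5

x_1 = -1, x_2 = -3/5, maximum Z = 37/5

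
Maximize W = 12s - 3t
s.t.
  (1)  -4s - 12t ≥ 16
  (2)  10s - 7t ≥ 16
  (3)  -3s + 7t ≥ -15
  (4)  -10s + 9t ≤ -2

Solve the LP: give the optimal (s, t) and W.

s = 17/16, t = -27/16, maximum W = 285/16

Extreme points and W = 12s - 3t:
  (20/37, -56/37) → W = 408/37
  (17/16, -27/16) → W = 285/16
  (1/7, -102/49) → W = 390/49

The optimum lies where -4s - 12t = 16 and -3s + 7t = -15.
Solving simultaneously gives s = 17/16, t = -27/16.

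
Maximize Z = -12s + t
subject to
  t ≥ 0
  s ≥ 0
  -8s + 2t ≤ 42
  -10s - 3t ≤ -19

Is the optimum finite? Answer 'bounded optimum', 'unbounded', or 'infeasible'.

Feasible corners and Z = -12s + t:
  (19/10, 0) → Z = -114/5
  (0, 21) → Z = 21
  (0, 19/3) → Z = 19/3
The feasible region has finitely many vertices and no improving ray; the maximum is 21 at (0, 21).

bounded optimum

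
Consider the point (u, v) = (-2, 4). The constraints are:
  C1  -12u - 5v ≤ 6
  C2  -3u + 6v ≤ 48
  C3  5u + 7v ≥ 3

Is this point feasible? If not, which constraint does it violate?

feasible

C1: 4 ≤ 6 ✓
C2: 30 ≤ 48 ✓
C3: 18 ≥ 3 ✓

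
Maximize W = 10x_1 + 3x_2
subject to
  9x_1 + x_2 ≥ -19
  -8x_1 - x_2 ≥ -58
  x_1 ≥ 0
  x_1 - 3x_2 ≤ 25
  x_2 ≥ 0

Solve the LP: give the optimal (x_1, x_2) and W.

x_1 = 0, x_2 = 58, maximum W = 174

Feasible corners and W = 10x_1 + 3x_2:
  (0, 58) → W = 174
  (29/4, 0) → W = 145/2
  (0, 0) → W = 0

The optimum lies where -8x_1 - x_2 = -58 and x_1 = 0.
Solving simultaneously gives x_1 = 0, x_2 = 58.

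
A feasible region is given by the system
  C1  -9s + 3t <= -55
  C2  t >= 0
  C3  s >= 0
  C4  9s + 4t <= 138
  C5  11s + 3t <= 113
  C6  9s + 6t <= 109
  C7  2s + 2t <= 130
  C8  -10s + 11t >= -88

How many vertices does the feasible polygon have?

5

Pairwise boundary intersections that survive every other constraint:
  (55/9, 0)
  (73/9, 6)
  (44/5, 0)
  (9, 14/3)
  (1507/151, 162/151)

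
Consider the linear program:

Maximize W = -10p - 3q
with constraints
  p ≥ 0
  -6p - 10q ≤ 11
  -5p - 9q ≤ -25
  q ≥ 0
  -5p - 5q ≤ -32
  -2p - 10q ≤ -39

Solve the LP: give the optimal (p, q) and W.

The feasible region is unbounded (it extends along (0, 1), (1, 0)), but W strictly decreases along every unbounded feasible direction, so there is no improving ray and the maximum is attained at a vertex.

p = 0, q = 32/5, maximum W = -96/5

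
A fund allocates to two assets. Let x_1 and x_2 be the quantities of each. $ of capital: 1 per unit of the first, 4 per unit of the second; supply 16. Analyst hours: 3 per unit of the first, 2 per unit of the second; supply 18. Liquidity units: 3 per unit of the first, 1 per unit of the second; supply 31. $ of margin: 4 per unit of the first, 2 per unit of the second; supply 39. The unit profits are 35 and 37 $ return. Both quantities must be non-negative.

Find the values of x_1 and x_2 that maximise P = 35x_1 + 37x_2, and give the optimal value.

Vertices and P = 35x_1 + 37x_2:
  (0, 0) → P = 0
  (0, 4) → P = 148
  (6, 0) → P = 210
  (4, 3) → P = 251

The optimum lies where x_1 + 4x_2 = 16 and 3x_1 + 2x_2 = 18.
Solving simultaneously gives x_1 = 4, x_2 = 3.

x_1 = 4, x_2 = 3, maximum P = 251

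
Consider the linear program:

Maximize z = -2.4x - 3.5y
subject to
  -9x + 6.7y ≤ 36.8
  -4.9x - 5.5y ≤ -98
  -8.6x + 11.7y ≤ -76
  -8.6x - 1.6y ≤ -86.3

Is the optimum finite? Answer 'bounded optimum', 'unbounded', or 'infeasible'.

From the feasible point (156460/10463, 47040/10463), moving in the direction (5.5, -4.9) keeps every constraint satisfied while z increases without bound.

unbounded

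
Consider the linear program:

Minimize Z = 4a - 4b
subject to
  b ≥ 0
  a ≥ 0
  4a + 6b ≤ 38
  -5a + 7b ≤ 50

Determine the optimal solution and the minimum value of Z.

a = 0, b = 19/3, minimum Z = -76/3

Feasible corners and Z = 4a - 4b:
  (0, 0) → Z = 0
  (19/2, 0) → Z = 38
  (0, 19/3) → Z = -76/3

The optimum lies where a = 0 and 4a + 6b = 38.
Solving simultaneously gives a = 0, b = 19/3.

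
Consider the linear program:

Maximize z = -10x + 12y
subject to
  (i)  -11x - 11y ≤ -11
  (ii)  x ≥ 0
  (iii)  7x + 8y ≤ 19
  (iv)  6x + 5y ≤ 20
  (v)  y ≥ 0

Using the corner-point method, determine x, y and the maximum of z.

Vertices and z = -10x + 12y:
  (0, 1) → z = 12
  (1, 0) → z = -10
  (0, 19/8) → z = 57/2
  (19/7, 0) → z = -190/7

The optimum lies where x = 0 and 7x + 8y = 19.
Solving simultaneously gives x = 0, y = 19/8.

x = 0, y = 19/8, maximum z = 57/2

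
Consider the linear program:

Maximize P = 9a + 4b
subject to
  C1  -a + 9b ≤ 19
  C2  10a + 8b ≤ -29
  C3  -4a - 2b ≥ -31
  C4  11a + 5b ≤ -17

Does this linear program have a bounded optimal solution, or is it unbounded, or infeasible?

unbounded

From the feasible point (-59/14, 23/14), moving in the direction (5, -11) keeps every constraint satisfied while P increases without bound.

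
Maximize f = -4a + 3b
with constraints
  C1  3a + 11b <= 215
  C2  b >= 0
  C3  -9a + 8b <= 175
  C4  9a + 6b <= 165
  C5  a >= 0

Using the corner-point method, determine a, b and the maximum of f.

Vertices and f = -4a + 3b:
  (175/27, 160/9) → f = 740/27
  (0, 215/11) → f = 645/11
  (55/3, 0) → f = -220/3
  (0, 0) → f = 0

a = 0, b = 215/11, maximum f = 645/11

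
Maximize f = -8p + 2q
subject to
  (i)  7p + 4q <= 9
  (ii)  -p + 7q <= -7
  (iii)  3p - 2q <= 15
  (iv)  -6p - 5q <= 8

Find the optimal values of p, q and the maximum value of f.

Extreme points and f = -8p + 2q:
  (91/53, -40/53) → f = -808/53
  (3, -3) → f = -30
  (-21/47, -50/47) → f = 68/47
  (59/27, -38/9) → f = -700/27

The optimum lies where -p + 7q = -7 and -6p - 5q = 8.
Solving simultaneously gives p = -21/47, q = -50/47.

p = -21/47, q = -50/47, maximum f = 68/47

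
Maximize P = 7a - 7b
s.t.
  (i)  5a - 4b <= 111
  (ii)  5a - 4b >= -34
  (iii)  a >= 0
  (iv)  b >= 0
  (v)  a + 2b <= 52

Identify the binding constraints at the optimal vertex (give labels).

(i) and (iv)

Extreme points and P = 7a - 7b:
  (111/5, 0) → P = 777/5
  (215/7, 149/14) → P = 281/2
  (0, 17/2) → P = -119/2
  (10, 21) → P = -77
  (0, 0) → P = 0

The maximum is at (111/5, 0). Substituting into each constraint, equality holds for (i) and (iv); the remaining constraints have slack.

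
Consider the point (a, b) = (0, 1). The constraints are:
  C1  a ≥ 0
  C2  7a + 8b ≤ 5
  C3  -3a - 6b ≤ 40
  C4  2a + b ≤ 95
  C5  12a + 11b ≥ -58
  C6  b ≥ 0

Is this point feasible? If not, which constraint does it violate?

not feasible — violates C2

Constraint C2: 7a + 8b = 8, which is not ≤ 5. All other constraints are satisfied.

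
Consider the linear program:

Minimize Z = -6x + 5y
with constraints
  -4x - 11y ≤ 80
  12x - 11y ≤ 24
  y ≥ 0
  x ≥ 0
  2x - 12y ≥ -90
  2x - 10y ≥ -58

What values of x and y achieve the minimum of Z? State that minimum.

x = 439/49, y = 372/49, minimum Z = -774/49

At the optimal vertex, 12x - 11y = 24 and 2x - 10y = -58.
Solving simultaneously gives x = 439/49, y = 372/49.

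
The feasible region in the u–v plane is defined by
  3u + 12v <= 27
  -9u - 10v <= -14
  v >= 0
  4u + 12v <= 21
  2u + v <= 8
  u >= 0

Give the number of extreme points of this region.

The feasible vertices (each the meet of two boundaries and inside every other half-plane) are:
  (14/9, 0)
  (0, 7/5)
  (4, 0)
  (15/4, 1/2)
  (0, 7/4)

5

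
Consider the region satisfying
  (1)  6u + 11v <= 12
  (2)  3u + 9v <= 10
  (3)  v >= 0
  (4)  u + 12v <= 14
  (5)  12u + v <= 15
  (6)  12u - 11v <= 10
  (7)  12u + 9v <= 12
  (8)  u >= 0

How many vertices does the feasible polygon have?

Pairwise boundary intersections that survive every other constraint:
  (4/13, 12/13)
  (0, 12/11)
  (5/6, 0)
  (0, 0)
  (37/40, 1/10)

5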